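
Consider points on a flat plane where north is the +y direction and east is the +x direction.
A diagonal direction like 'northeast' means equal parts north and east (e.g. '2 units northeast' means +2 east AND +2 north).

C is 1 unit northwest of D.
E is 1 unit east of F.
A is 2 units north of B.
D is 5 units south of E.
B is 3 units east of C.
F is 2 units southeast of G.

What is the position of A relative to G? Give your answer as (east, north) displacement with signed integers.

Answer: A is at (east=5, north=-4) relative to G.

Derivation:
Place G at the origin (east=0, north=0).
  F is 2 units southeast of G: delta (east=+2, north=-2); F at (east=2, north=-2).
  E is 1 unit east of F: delta (east=+1, north=+0); E at (east=3, north=-2).
  D is 5 units south of E: delta (east=+0, north=-5); D at (east=3, north=-7).
  C is 1 unit northwest of D: delta (east=-1, north=+1); C at (east=2, north=-6).
  B is 3 units east of C: delta (east=+3, north=+0); B at (east=5, north=-6).
  A is 2 units north of B: delta (east=+0, north=+2); A at (east=5, north=-4).
Therefore A relative to G: (east=5, north=-4).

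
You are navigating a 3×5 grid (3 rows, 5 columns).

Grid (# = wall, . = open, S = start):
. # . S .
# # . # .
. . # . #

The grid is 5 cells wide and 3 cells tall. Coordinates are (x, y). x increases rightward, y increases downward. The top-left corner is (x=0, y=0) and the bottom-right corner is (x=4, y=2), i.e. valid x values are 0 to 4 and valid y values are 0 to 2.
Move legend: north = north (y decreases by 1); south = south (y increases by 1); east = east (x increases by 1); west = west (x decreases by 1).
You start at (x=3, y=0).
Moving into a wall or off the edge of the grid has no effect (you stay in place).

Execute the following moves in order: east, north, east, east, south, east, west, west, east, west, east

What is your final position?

Start: (x=3, y=0)
  east (east): (x=3, y=0) -> (x=4, y=0)
  north (north): blocked, stay at (x=4, y=0)
  east (east): blocked, stay at (x=4, y=0)
  east (east): blocked, stay at (x=4, y=0)
  south (south): (x=4, y=0) -> (x=4, y=1)
  east (east): blocked, stay at (x=4, y=1)
  west (west): blocked, stay at (x=4, y=1)
  west (west): blocked, stay at (x=4, y=1)
  east (east): blocked, stay at (x=4, y=1)
  west (west): blocked, stay at (x=4, y=1)
  east (east): blocked, stay at (x=4, y=1)
Final: (x=4, y=1)

Answer: Final position: (x=4, y=1)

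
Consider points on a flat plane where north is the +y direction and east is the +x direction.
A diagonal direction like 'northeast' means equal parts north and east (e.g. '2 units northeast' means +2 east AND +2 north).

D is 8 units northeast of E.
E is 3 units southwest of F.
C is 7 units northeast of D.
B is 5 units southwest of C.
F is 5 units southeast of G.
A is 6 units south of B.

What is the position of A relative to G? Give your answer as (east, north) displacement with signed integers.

Answer: A is at (east=12, north=-4) relative to G.

Derivation:
Place G at the origin (east=0, north=0).
  F is 5 units southeast of G: delta (east=+5, north=-5); F at (east=5, north=-5).
  E is 3 units southwest of F: delta (east=-3, north=-3); E at (east=2, north=-8).
  D is 8 units northeast of E: delta (east=+8, north=+8); D at (east=10, north=0).
  C is 7 units northeast of D: delta (east=+7, north=+7); C at (east=17, north=7).
  B is 5 units southwest of C: delta (east=-5, north=-5); B at (east=12, north=2).
  A is 6 units south of B: delta (east=+0, north=-6); A at (east=12, north=-4).
Therefore A relative to G: (east=12, north=-4).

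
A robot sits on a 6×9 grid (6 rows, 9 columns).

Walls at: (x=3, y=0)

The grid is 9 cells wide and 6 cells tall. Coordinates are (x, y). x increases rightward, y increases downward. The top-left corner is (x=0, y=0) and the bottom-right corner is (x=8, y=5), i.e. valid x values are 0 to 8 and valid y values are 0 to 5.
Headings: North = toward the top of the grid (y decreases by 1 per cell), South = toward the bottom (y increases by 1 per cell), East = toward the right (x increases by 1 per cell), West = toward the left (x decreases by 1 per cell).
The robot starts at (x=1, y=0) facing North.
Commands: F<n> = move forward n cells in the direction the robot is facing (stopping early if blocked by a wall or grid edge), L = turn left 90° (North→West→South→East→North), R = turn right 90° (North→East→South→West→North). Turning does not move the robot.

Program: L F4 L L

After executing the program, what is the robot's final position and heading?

Start: (x=1, y=0), facing North
  L: turn left, now facing West
  F4: move forward 1/4 (blocked), now at (x=0, y=0)
  L: turn left, now facing South
  L: turn left, now facing East
Final: (x=0, y=0), facing East

Answer: Final position: (x=0, y=0), facing East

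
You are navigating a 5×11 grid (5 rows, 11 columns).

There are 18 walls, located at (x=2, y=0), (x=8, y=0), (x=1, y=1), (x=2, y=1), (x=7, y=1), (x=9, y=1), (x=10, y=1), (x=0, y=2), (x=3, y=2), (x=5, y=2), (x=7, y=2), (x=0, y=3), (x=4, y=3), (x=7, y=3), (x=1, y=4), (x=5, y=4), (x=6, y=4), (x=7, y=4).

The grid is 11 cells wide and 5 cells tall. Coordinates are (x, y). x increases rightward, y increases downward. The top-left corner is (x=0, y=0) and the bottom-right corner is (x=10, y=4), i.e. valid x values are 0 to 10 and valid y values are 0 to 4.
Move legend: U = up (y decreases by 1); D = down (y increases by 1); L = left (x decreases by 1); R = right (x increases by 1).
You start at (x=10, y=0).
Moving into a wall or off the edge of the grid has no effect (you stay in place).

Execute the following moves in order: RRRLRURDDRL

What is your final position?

Answer: Final position: (x=9, y=0)

Derivation:
Start: (x=10, y=0)
  [×3]R (right): blocked, stay at (x=10, y=0)
  L (left): (x=10, y=0) -> (x=9, y=0)
  R (right): (x=9, y=0) -> (x=10, y=0)
  U (up): blocked, stay at (x=10, y=0)
  R (right): blocked, stay at (x=10, y=0)
  D (down): blocked, stay at (x=10, y=0)
  D (down): blocked, stay at (x=10, y=0)
  R (right): blocked, stay at (x=10, y=0)
  L (left): (x=10, y=0) -> (x=9, y=0)
Final: (x=9, y=0)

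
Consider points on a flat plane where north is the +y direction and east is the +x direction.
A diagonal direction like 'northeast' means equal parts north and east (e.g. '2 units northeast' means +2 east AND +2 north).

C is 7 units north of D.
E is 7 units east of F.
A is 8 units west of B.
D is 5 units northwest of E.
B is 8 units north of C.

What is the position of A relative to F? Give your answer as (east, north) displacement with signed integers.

Answer: A is at (east=-6, north=20) relative to F.

Derivation:
Place F at the origin (east=0, north=0).
  E is 7 units east of F: delta (east=+7, north=+0); E at (east=7, north=0).
  D is 5 units northwest of E: delta (east=-5, north=+5); D at (east=2, north=5).
  C is 7 units north of D: delta (east=+0, north=+7); C at (east=2, north=12).
  B is 8 units north of C: delta (east=+0, north=+8); B at (east=2, north=20).
  A is 8 units west of B: delta (east=-8, north=+0); A at (east=-6, north=20).
Therefore A relative to F: (east=-6, north=20).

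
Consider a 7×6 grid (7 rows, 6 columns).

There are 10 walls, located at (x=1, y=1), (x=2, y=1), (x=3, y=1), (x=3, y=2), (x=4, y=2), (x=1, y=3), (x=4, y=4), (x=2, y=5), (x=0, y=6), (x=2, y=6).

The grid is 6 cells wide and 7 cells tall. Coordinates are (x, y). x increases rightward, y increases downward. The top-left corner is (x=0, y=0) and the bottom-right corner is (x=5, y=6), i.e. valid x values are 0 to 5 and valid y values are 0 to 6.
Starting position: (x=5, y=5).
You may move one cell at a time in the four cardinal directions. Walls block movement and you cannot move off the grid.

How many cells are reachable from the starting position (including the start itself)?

BFS flood-fill from (x=5, y=5):
  Distance 0: (x=5, y=5)
  Distance 1: (x=5, y=4), (x=4, y=5), (x=5, y=6)
  Distance 2: (x=5, y=3), (x=3, y=5), (x=4, y=6)
  Distance 3: (x=5, y=2), (x=4, y=3), (x=3, y=4), (x=3, y=6)
  Distance 4: (x=5, y=1), (x=3, y=3), (x=2, y=4)
  Distance 5: (x=5, y=0), (x=4, y=1), (x=2, y=3), (x=1, y=4)
  Distance 6: (x=4, y=0), (x=2, y=2), (x=0, y=4), (x=1, y=5)
  Distance 7: (x=3, y=0), (x=1, y=2), (x=0, y=3), (x=0, y=5), (x=1, y=6)
  Distance 8: (x=2, y=0), (x=0, y=2)
  Distance 9: (x=1, y=0), (x=0, y=1)
  Distance 10: (x=0, y=0)
Total reachable: 32 (grid has 32 open cells total)

Answer: Reachable cells: 32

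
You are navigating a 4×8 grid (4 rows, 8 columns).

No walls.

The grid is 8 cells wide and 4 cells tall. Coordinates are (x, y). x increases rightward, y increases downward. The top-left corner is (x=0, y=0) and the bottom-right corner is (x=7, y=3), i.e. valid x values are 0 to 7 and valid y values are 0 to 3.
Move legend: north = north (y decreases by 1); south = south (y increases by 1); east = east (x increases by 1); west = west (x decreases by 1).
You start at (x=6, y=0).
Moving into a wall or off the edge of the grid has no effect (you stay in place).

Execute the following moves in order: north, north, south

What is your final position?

Start: (x=6, y=0)
  north (north): blocked, stay at (x=6, y=0)
  north (north): blocked, stay at (x=6, y=0)
  south (south): (x=6, y=0) -> (x=6, y=1)
Final: (x=6, y=1)

Answer: Final position: (x=6, y=1)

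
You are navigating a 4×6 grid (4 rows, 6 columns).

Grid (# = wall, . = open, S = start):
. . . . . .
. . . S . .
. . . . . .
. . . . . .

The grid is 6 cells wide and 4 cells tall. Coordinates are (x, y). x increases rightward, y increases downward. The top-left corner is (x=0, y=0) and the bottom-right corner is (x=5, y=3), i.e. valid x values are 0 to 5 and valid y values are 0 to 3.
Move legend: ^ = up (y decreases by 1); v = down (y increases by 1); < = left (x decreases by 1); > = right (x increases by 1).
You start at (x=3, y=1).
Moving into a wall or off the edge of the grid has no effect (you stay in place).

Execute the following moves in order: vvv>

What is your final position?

Start: (x=3, y=1)
  v (down): (x=3, y=1) -> (x=3, y=2)
  v (down): (x=3, y=2) -> (x=3, y=3)
  v (down): blocked, stay at (x=3, y=3)
  > (right): (x=3, y=3) -> (x=4, y=3)
Final: (x=4, y=3)

Answer: Final position: (x=4, y=3)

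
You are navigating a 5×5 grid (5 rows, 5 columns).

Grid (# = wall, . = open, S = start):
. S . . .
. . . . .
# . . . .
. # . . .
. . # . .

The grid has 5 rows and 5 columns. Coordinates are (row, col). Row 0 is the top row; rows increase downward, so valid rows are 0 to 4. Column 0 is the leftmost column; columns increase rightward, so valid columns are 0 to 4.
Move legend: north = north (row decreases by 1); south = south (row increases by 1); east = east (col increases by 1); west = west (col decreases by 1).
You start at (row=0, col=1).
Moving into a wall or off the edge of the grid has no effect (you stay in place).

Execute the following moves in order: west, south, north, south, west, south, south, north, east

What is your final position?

Answer: Final position: (row=0, col=1)

Derivation:
Start: (row=0, col=1)
  west (west): (row=0, col=1) -> (row=0, col=0)
  south (south): (row=0, col=0) -> (row=1, col=0)
  north (north): (row=1, col=0) -> (row=0, col=0)
  south (south): (row=0, col=0) -> (row=1, col=0)
  west (west): blocked, stay at (row=1, col=0)
  south (south): blocked, stay at (row=1, col=0)
  south (south): blocked, stay at (row=1, col=0)
  north (north): (row=1, col=0) -> (row=0, col=0)
  east (east): (row=0, col=0) -> (row=0, col=1)
Final: (row=0, col=1)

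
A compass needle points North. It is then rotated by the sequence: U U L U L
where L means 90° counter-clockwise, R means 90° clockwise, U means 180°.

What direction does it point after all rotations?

Answer: Final heading: North

Derivation:
Start: North
  U (U-turn (180°)) -> South
  U (U-turn (180°)) -> North
  L (left (90° counter-clockwise)) -> West
  U (U-turn (180°)) -> East
  L (left (90° counter-clockwise)) -> North
Final: North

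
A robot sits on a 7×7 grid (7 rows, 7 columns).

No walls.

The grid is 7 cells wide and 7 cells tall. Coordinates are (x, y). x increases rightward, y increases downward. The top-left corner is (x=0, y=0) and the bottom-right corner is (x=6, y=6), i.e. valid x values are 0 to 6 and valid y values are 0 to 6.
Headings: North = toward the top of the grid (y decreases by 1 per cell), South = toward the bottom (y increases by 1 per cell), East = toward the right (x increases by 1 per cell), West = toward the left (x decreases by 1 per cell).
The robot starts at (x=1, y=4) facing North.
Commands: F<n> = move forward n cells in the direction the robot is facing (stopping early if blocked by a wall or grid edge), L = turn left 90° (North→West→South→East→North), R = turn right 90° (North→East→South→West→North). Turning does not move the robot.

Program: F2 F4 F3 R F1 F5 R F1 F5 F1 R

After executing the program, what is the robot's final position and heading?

Start: (x=1, y=4), facing North
  F2: move forward 2, now at (x=1, y=2)
  F4: move forward 2/4 (blocked), now at (x=1, y=0)
  F3: move forward 0/3 (blocked), now at (x=1, y=0)
  R: turn right, now facing East
  F1: move forward 1, now at (x=2, y=0)
  F5: move forward 4/5 (blocked), now at (x=6, y=0)
  R: turn right, now facing South
  F1: move forward 1, now at (x=6, y=1)
  F5: move forward 5, now at (x=6, y=6)
  F1: move forward 0/1 (blocked), now at (x=6, y=6)
  R: turn right, now facing West
Final: (x=6, y=6), facing West

Answer: Final position: (x=6, y=6), facing West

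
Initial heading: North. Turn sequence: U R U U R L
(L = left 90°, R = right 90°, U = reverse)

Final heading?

Start: North
  U (U-turn (180°)) -> South
  R (right (90° clockwise)) -> West
  U (U-turn (180°)) -> East
  U (U-turn (180°)) -> West
  R (right (90° clockwise)) -> North
  L (left (90° counter-clockwise)) -> West
Final: West

Answer: Final heading: West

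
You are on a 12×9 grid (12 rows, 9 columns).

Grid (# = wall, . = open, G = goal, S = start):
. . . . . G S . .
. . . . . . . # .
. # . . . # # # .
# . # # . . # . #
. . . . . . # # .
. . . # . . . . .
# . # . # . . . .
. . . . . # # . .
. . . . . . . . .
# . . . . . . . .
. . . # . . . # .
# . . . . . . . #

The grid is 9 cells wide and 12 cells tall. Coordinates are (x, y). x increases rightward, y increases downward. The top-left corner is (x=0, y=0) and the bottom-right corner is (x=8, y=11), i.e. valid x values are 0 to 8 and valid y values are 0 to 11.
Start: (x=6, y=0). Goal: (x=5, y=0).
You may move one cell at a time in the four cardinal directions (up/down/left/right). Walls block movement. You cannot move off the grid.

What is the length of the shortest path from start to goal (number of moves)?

BFS from (x=6, y=0) until reaching (x=5, y=0):
  Distance 0: (x=6, y=0)
  Distance 1: (x=5, y=0), (x=7, y=0), (x=6, y=1)  <- goal reached here
One shortest path (1 moves): (x=6, y=0) -> (x=5, y=0)

Answer: Shortest path length: 1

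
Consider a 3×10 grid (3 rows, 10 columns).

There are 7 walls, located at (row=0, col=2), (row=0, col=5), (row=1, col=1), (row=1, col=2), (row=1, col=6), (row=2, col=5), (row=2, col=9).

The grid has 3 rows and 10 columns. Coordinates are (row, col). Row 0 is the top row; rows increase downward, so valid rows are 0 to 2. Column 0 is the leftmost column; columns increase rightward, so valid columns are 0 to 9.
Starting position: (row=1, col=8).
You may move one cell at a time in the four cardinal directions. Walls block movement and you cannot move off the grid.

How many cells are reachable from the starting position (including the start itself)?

BFS flood-fill from (row=1, col=8):
  Distance 0: (row=1, col=8)
  Distance 1: (row=0, col=8), (row=1, col=7), (row=1, col=9), (row=2, col=8)
  Distance 2: (row=0, col=7), (row=0, col=9), (row=2, col=7)
  Distance 3: (row=0, col=6), (row=2, col=6)
Total reachable: 10 (grid has 23 open cells total)

Answer: Reachable cells: 10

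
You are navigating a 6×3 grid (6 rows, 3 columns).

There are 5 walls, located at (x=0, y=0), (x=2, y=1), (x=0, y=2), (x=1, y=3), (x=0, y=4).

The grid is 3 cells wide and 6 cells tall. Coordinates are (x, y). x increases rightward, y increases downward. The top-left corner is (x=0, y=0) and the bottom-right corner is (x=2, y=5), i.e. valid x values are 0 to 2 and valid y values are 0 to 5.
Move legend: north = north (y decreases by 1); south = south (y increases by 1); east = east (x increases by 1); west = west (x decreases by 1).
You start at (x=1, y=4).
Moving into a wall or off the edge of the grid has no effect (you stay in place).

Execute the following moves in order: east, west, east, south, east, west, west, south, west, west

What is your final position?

Start: (x=1, y=4)
  east (east): (x=1, y=4) -> (x=2, y=4)
  west (west): (x=2, y=4) -> (x=1, y=4)
  east (east): (x=1, y=4) -> (x=2, y=4)
  south (south): (x=2, y=4) -> (x=2, y=5)
  east (east): blocked, stay at (x=2, y=5)
  west (west): (x=2, y=5) -> (x=1, y=5)
  west (west): (x=1, y=5) -> (x=0, y=5)
  south (south): blocked, stay at (x=0, y=5)
  west (west): blocked, stay at (x=0, y=5)
  west (west): blocked, stay at (x=0, y=5)
Final: (x=0, y=5)

Answer: Final position: (x=0, y=5)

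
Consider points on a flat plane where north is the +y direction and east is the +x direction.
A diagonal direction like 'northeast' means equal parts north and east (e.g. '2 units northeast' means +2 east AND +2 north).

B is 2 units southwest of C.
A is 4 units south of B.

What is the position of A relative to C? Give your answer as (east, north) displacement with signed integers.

Place C at the origin (east=0, north=0).
  B is 2 units southwest of C: delta (east=-2, north=-2); B at (east=-2, north=-2).
  A is 4 units south of B: delta (east=+0, north=-4); A at (east=-2, north=-6).
Therefore A relative to C: (east=-2, north=-6).

Answer: A is at (east=-2, north=-6) relative to C.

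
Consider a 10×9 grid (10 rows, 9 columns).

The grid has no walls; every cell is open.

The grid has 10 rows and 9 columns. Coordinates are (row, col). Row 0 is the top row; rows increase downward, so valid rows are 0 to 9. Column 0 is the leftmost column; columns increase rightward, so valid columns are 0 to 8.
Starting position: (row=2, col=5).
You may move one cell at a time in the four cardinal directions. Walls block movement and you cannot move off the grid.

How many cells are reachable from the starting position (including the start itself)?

BFS flood-fill from (row=2, col=5):
  Distance 0: (row=2, col=5)
  Distance 1: (row=1, col=5), (row=2, col=4), (row=2, col=6), (row=3, col=5)
  Distance 2: (row=0, col=5), (row=1, col=4), (row=1, col=6), (row=2, col=3), (row=2, col=7), (row=3, col=4), (row=3, col=6), (row=4, col=5)
  Distance 3: (row=0, col=4), (row=0, col=6), (row=1, col=3), (row=1, col=7), (row=2, col=2), (row=2, col=8), (row=3, col=3), (row=3, col=7), (row=4, col=4), (row=4, col=6), (row=5, col=5)
  Distance 4: (row=0, col=3), (row=0, col=7), (row=1, col=2), (row=1, col=8), (row=2, col=1), (row=3, col=2), (row=3, col=8), (row=4, col=3), (row=4, col=7), (row=5, col=4), (row=5, col=6), (row=6, col=5)
  Distance 5: (row=0, col=2), (row=0, col=8), (row=1, col=1), (row=2, col=0), (row=3, col=1), (row=4, col=2), (row=4, col=8), (row=5, col=3), (row=5, col=7), (row=6, col=4), (row=6, col=6), (row=7, col=5)
  Distance 6: (row=0, col=1), (row=1, col=0), (row=3, col=0), (row=4, col=1), (row=5, col=2), (row=5, col=8), (row=6, col=3), (row=6, col=7), (row=7, col=4), (row=7, col=6), (row=8, col=5)
  Distance 7: (row=0, col=0), (row=4, col=0), (row=5, col=1), (row=6, col=2), (row=6, col=8), (row=7, col=3), (row=7, col=7), (row=8, col=4), (row=8, col=6), (row=9, col=5)
  Distance 8: (row=5, col=0), (row=6, col=1), (row=7, col=2), (row=7, col=8), (row=8, col=3), (row=8, col=7), (row=9, col=4), (row=9, col=6)
  Distance 9: (row=6, col=0), (row=7, col=1), (row=8, col=2), (row=8, col=8), (row=9, col=3), (row=9, col=7)
  Distance 10: (row=7, col=0), (row=8, col=1), (row=9, col=2), (row=9, col=8)
  Distance 11: (row=8, col=0), (row=9, col=1)
  Distance 12: (row=9, col=0)
Total reachable: 90 (grid has 90 open cells total)

Answer: Reachable cells: 90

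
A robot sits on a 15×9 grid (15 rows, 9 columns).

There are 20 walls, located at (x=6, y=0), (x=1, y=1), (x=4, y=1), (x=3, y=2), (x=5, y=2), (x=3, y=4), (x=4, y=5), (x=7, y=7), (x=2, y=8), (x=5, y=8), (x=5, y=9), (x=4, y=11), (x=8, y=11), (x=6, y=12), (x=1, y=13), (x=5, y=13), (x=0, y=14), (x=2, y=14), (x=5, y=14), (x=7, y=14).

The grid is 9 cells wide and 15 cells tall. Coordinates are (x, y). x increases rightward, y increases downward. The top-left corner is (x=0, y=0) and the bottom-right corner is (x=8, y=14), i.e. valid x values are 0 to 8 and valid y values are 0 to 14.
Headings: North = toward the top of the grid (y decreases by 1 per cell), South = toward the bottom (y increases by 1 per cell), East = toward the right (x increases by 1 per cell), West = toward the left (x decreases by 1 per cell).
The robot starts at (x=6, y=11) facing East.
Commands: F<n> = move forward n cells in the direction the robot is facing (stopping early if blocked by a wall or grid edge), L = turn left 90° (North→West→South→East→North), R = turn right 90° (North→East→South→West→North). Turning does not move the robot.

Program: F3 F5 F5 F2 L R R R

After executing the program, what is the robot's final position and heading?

Answer: Final position: (x=7, y=11), facing West

Derivation:
Start: (x=6, y=11), facing East
  F3: move forward 1/3 (blocked), now at (x=7, y=11)
  F5: move forward 0/5 (blocked), now at (x=7, y=11)
  F5: move forward 0/5 (blocked), now at (x=7, y=11)
  F2: move forward 0/2 (blocked), now at (x=7, y=11)
  L: turn left, now facing North
  R: turn right, now facing East
  R: turn right, now facing South
  R: turn right, now facing West
Final: (x=7, y=11), facing West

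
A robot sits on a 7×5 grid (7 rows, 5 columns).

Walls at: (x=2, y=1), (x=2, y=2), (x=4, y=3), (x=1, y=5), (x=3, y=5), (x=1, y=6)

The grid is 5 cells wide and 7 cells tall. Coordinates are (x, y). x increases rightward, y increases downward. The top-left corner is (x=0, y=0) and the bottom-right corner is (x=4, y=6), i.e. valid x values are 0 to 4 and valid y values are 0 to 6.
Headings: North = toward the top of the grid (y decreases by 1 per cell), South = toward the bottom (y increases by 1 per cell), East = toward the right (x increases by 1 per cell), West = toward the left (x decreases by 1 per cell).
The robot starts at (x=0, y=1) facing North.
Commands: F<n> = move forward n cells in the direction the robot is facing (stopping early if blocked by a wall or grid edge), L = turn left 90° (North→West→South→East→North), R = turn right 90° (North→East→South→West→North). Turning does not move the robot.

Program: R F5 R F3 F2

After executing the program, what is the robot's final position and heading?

Answer: Final position: (x=1, y=4), facing South

Derivation:
Start: (x=0, y=1), facing North
  R: turn right, now facing East
  F5: move forward 1/5 (blocked), now at (x=1, y=1)
  R: turn right, now facing South
  F3: move forward 3, now at (x=1, y=4)
  F2: move forward 0/2 (blocked), now at (x=1, y=4)
Final: (x=1, y=4), facing South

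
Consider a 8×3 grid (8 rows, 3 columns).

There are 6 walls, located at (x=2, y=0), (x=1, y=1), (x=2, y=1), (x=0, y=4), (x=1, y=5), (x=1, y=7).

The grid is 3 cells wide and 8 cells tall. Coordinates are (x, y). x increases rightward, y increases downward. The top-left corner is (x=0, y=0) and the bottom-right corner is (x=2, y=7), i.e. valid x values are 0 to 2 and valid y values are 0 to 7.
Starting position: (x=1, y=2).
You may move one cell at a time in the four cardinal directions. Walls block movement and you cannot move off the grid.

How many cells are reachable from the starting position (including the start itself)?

Answer: Reachable cells: 18

Derivation:
BFS flood-fill from (x=1, y=2):
  Distance 0: (x=1, y=2)
  Distance 1: (x=0, y=2), (x=2, y=2), (x=1, y=3)
  Distance 2: (x=0, y=1), (x=0, y=3), (x=2, y=3), (x=1, y=4)
  Distance 3: (x=0, y=0), (x=2, y=4)
  Distance 4: (x=1, y=0), (x=2, y=5)
  Distance 5: (x=2, y=6)
  Distance 6: (x=1, y=6), (x=2, y=7)
  Distance 7: (x=0, y=6)
  Distance 8: (x=0, y=5), (x=0, y=7)
Total reachable: 18 (grid has 18 open cells total)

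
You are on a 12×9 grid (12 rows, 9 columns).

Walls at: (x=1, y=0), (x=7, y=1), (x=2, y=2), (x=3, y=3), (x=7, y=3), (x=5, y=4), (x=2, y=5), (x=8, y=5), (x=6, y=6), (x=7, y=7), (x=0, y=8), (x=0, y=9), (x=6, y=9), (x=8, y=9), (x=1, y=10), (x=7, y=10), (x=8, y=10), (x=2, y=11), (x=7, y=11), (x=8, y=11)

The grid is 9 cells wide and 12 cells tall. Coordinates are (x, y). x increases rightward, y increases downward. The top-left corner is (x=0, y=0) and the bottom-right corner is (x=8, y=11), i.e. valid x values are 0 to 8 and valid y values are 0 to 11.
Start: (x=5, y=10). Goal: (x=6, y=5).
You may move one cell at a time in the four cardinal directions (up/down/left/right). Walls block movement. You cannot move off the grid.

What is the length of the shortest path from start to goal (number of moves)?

BFS from (x=5, y=10) until reaching (x=6, y=5):
  Distance 0: (x=5, y=10)
  Distance 1: (x=5, y=9), (x=4, y=10), (x=6, y=10), (x=5, y=11)
  Distance 2: (x=5, y=8), (x=4, y=9), (x=3, y=10), (x=4, y=11), (x=6, y=11)
  Distance 3: (x=5, y=7), (x=4, y=8), (x=6, y=8), (x=3, y=9), (x=2, y=10), (x=3, y=11)
  Distance 4: (x=5, y=6), (x=4, y=7), (x=6, y=7), (x=3, y=8), (x=7, y=8), (x=2, y=9)
  Distance 5: (x=5, y=5), (x=4, y=6), (x=3, y=7), (x=2, y=8), (x=8, y=8), (x=1, y=9), (x=7, y=9)
  Distance 6: (x=4, y=5), (x=6, y=5), (x=3, y=6), (x=2, y=7), (x=8, y=7), (x=1, y=8)  <- goal reached here
One shortest path (6 moves): (x=5, y=10) -> (x=5, y=9) -> (x=5, y=8) -> (x=5, y=7) -> (x=5, y=6) -> (x=5, y=5) -> (x=6, y=5)

Answer: Shortest path length: 6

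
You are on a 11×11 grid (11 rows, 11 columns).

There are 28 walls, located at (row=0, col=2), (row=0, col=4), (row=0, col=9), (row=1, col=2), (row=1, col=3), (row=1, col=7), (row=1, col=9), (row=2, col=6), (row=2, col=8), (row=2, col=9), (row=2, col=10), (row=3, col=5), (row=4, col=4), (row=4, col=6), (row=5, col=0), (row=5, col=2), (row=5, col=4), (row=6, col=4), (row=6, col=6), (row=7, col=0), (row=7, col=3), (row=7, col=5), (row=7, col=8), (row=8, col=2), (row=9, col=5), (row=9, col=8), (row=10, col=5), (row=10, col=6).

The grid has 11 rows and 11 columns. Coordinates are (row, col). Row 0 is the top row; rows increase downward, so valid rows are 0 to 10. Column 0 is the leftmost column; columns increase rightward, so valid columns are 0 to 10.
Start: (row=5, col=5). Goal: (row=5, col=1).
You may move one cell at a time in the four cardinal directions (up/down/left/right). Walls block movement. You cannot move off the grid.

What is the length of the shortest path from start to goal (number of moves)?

BFS from (row=5, col=5) until reaching (row=5, col=1):
  Distance 0: (row=5, col=5)
  Distance 1: (row=4, col=5), (row=5, col=6), (row=6, col=5)
  Distance 2: (row=5, col=7)
  Distance 3: (row=4, col=7), (row=5, col=8), (row=6, col=7)
  Distance 4: (row=3, col=7), (row=4, col=8), (row=5, col=9), (row=6, col=8), (row=7, col=7)
  Distance 5: (row=2, col=7), (row=3, col=6), (row=3, col=8), (row=4, col=9), (row=5, col=10), (row=6, col=9), (row=7, col=6), (row=8, col=7)
  Distance 6: (row=3, col=9), (row=4, col=10), (row=6, col=10), (row=7, col=9), (row=8, col=6), (row=8, col=8), (row=9, col=7)
  Distance 7: (row=3, col=10), (row=7, col=10), (row=8, col=5), (row=8, col=9), (row=9, col=6), (row=10, col=7)
  Distance 8: (row=8, col=4), (row=8, col=10), (row=9, col=9), (row=10, col=8)
  Distance 9: (row=7, col=4), (row=8, col=3), (row=9, col=4), (row=9, col=10), (row=10, col=9)
  Distance 10: (row=9, col=3), (row=10, col=4), (row=10, col=10)
  Distance 11: (row=9, col=2), (row=10, col=3)
  Distance 12: (row=9, col=1), (row=10, col=2)
  Distance 13: (row=8, col=1), (row=9, col=0), (row=10, col=1)
  Distance 14: (row=7, col=1), (row=8, col=0), (row=10, col=0)
  Distance 15: (row=6, col=1), (row=7, col=2)
  Distance 16: (row=5, col=1), (row=6, col=0), (row=6, col=2)  <- goal reached here
One shortest path (16 moves): (row=5, col=5) -> (row=5, col=6) -> (row=5, col=7) -> (row=6, col=7) -> (row=7, col=7) -> (row=7, col=6) -> (row=8, col=6) -> (row=8, col=5) -> (row=8, col=4) -> (row=8, col=3) -> (row=9, col=3) -> (row=9, col=2) -> (row=9, col=1) -> (row=8, col=1) -> (row=7, col=1) -> (row=6, col=1) -> (row=5, col=1)

Answer: Shortest path length: 16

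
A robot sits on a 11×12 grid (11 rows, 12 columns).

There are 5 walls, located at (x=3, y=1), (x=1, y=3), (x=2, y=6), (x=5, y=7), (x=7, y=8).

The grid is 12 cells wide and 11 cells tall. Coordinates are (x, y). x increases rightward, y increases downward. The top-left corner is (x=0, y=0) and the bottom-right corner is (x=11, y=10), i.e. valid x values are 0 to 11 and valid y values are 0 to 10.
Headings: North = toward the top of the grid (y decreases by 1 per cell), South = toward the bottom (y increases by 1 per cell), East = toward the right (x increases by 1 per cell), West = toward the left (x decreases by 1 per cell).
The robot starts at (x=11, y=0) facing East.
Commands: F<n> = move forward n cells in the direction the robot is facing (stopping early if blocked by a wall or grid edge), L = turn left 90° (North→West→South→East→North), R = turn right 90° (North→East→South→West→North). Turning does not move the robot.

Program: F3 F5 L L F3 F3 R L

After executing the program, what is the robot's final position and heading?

Start: (x=11, y=0), facing East
  F3: move forward 0/3 (blocked), now at (x=11, y=0)
  F5: move forward 0/5 (blocked), now at (x=11, y=0)
  L: turn left, now facing North
  L: turn left, now facing West
  F3: move forward 3, now at (x=8, y=0)
  F3: move forward 3, now at (x=5, y=0)
  R: turn right, now facing North
  L: turn left, now facing West
Final: (x=5, y=0), facing West

Answer: Final position: (x=5, y=0), facing West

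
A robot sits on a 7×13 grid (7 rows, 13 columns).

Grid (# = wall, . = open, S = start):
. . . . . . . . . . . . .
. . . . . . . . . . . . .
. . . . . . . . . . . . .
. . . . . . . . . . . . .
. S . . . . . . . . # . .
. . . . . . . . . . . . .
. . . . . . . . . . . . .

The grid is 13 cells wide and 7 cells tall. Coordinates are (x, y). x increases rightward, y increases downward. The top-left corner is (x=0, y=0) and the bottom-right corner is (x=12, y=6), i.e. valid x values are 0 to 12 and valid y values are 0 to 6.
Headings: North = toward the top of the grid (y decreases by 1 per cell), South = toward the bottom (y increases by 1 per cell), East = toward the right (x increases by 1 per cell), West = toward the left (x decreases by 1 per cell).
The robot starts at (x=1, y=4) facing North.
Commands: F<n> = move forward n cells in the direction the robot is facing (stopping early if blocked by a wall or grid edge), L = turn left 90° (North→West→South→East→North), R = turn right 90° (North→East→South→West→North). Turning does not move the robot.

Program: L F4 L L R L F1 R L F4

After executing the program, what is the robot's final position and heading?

Start: (x=1, y=4), facing North
  L: turn left, now facing West
  F4: move forward 1/4 (blocked), now at (x=0, y=4)
  L: turn left, now facing South
  L: turn left, now facing East
  R: turn right, now facing South
  L: turn left, now facing East
  F1: move forward 1, now at (x=1, y=4)
  R: turn right, now facing South
  L: turn left, now facing East
  F4: move forward 4, now at (x=5, y=4)
Final: (x=5, y=4), facing East

Answer: Final position: (x=5, y=4), facing East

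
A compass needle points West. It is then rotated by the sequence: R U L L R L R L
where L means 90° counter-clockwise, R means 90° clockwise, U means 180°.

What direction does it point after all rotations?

Answer: Final heading: North

Derivation:
Start: West
  R (right (90° clockwise)) -> North
  U (U-turn (180°)) -> South
  L (left (90° counter-clockwise)) -> East
  L (left (90° counter-clockwise)) -> North
  R (right (90° clockwise)) -> East
  L (left (90° counter-clockwise)) -> North
  R (right (90° clockwise)) -> East
  L (left (90° counter-clockwise)) -> North
Final: North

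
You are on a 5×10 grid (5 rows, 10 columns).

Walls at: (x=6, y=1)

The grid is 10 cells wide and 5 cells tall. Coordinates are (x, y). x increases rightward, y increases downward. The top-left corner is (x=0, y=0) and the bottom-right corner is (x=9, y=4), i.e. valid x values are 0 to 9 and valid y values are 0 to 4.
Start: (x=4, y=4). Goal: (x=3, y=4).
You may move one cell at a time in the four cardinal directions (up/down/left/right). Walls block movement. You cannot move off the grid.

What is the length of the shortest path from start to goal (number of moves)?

BFS from (x=4, y=4) until reaching (x=3, y=4):
  Distance 0: (x=4, y=4)
  Distance 1: (x=4, y=3), (x=3, y=4), (x=5, y=4)  <- goal reached here
One shortest path (1 moves): (x=4, y=4) -> (x=3, y=4)

Answer: Shortest path length: 1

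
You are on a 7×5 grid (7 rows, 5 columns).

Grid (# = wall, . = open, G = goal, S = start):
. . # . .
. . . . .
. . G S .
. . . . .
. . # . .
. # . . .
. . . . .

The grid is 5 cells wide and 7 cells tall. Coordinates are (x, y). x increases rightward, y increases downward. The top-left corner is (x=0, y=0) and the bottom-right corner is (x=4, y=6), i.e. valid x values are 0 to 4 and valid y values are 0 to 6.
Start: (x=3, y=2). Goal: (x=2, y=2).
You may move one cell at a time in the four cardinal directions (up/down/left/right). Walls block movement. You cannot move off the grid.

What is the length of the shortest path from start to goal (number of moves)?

Answer: Shortest path length: 1

Derivation:
BFS from (x=3, y=2) until reaching (x=2, y=2):
  Distance 0: (x=3, y=2)
  Distance 1: (x=3, y=1), (x=2, y=2), (x=4, y=2), (x=3, y=3)  <- goal reached here
One shortest path (1 moves): (x=3, y=2) -> (x=2, y=2)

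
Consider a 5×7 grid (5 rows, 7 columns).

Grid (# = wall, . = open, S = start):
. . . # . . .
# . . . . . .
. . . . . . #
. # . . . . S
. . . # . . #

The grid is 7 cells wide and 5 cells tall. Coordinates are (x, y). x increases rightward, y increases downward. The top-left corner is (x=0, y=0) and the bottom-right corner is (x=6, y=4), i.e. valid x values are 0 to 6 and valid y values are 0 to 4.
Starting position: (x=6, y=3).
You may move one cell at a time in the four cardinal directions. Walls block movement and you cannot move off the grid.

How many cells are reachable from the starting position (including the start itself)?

BFS flood-fill from (x=6, y=3):
  Distance 0: (x=6, y=3)
  Distance 1: (x=5, y=3)
  Distance 2: (x=5, y=2), (x=4, y=3), (x=5, y=4)
  Distance 3: (x=5, y=1), (x=4, y=2), (x=3, y=3), (x=4, y=4)
  Distance 4: (x=5, y=0), (x=4, y=1), (x=6, y=1), (x=3, y=2), (x=2, y=3)
  Distance 5: (x=4, y=0), (x=6, y=0), (x=3, y=1), (x=2, y=2), (x=2, y=4)
  Distance 6: (x=2, y=1), (x=1, y=2), (x=1, y=4)
  Distance 7: (x=2, y=0), (x=1, y=1), (x=0, y=2), (x=0, y=4)
  Distance 8: (x=1, y=0), (x=0, y=3)
  Distance 9: (x=0, y=0)
Total reachable: 29 (grid has 29 open cells total)

Answer: Reachable cells: 29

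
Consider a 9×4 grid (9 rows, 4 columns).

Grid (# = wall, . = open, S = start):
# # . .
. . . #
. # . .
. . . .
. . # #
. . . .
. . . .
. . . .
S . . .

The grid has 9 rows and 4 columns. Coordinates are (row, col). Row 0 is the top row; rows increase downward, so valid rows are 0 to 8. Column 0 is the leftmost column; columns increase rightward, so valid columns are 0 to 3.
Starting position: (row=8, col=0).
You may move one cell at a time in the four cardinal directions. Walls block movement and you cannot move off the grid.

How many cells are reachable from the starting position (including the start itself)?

BFS flood-fill from (row=8, col=0):
  Distance 0: (row=8, col=0)
  Distance 1: (row=7, col=0), (row=8, col=1)
  Distance 2: (row=6, col=0), (row=7, col=1), (row=8, col=2)
  Distance 3: (row=5, col=0), (row=6, col=1), (row=7, col=2), (row=8, col=3)
  Distance 4: (row=4, col=0), (row=5, col=1), (row=6, col=2), (row=7, col=3)
  Distance 5: (row=3, col=0), (row=4, col=1), (row=5, col=2), (row=6, col=3)
  Distance 6: (row=2, col=0), (row=3, col=1), (row=5, col=3)
  Distance 7: (row=1, col=0), (row=3, col=2)
  Distance 8: (row=1, col=1), (row=2, col=2), (row=3, col=3)
  Distance 9: (row=1, col=2), (row=2, col=3)
  Distance 10: (row=0, col=2)
  Distance 11: (row=0, col=3)
Total reachable: 30 (grid has 30 open cells total)

Answer: Reachable cells: 30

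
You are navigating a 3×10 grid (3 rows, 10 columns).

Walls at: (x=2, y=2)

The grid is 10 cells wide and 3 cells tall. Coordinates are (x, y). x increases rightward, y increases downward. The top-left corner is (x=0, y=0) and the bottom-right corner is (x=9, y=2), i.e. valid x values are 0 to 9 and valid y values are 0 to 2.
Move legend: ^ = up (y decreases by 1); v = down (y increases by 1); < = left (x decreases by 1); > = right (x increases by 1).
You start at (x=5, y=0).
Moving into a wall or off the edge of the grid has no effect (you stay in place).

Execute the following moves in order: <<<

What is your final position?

Start: (x=5, y=0)
  < (left): (x=5, y=0) -> (x=4, y=0)
  < (left): (x=4, y=0) -> (x=3, y=0)
  < (left): (x=3, y=0) -> (x=2, y=0)
Final: (x=2, y=0)

Answer: Final position: (x=2, y=0)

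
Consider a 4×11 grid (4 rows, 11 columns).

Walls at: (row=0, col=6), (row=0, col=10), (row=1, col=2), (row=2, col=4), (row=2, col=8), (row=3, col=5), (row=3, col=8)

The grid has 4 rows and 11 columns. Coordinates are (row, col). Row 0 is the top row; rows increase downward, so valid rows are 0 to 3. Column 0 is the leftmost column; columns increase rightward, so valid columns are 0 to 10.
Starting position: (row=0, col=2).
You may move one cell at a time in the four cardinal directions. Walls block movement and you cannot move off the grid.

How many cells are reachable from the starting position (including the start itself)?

Answer: Reachable cells: 37

Derivation:
BFS flood-fill from (row=0, col=2):
  Distance 0: (row=0, col=2)
  Distance 1: (row=0, col=1), (row=0, col=3)
  Distance 2: (row=0, col=0), (row=0, col=4), (row=1, col=1), (row=1, col=3)
  Distance 3: (row=0, col=5), (row=1, col=0), (row=1, col=4), (row=2, col=1), (row=2, col=3)
  Distance 4: (row=1, col=5), (row=2, col=0), (row=2, col=2), (row=3, col=1), (row=3, col=3)
  Distance 5: (row=1, col=6), (row=2, col=5), (row=3, col=0), (row=3, col=2), (row=3, col=4)
  Distance 6: (row=1, col=7), (row=2, col=6)
  Distance 7: (row=0, col=7), (row=1, col=8), (row=2, col=7), (row=3, col=6)
  Distance 8: (row=0, col=8), (row=1, col=9), (row=3, col=7)
  Distance 9: (row=0, col=9), (row=1, col=10), (row=2, col=9)
  Distance 10: (row=2, col=10), (row=3, col=9)
  Distance 11: (row=3, col=10)
Total reachable: 37 (grid has 37 open cells total)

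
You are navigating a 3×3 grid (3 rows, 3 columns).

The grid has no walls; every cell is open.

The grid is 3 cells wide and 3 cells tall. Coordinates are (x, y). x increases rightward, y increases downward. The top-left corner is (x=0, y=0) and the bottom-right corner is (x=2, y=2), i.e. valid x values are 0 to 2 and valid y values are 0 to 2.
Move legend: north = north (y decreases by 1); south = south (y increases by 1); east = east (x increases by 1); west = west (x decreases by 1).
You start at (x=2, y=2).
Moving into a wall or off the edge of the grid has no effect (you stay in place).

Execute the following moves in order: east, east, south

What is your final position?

Start: (x=2, y=2)
  east (east): blocked, stay at (x=2, y=2)
  east (east): blocked, stay at (x=2, y=2)
  south (south): blocked, stay at (x=2, y=2)
Final: (x=2, y=2)

Answer: Final position: (x=2, y=2)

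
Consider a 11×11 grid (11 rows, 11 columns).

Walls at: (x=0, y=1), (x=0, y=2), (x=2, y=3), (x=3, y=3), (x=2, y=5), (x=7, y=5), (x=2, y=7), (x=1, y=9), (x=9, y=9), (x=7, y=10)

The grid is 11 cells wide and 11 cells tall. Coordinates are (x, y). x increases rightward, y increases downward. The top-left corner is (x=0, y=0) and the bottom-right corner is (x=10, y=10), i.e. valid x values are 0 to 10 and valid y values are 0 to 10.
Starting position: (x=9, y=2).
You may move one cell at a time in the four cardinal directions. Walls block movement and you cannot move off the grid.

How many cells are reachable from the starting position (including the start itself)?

Answer: Reachable cells: 111

Derivation:
BFS flood-fill from (x=9, y=2):
  Distance 0: (x=9, y=2)
  Distance 1: (x=9, y=1), (x=8, y=2), (x=10, y=2), (x=9, y=3)
  Distance 2: (x=9, y=0), (x=8, y=1), (x=10, y=1), (x=7, y=2), (x=8, y=3), (x=10, y=3), (x=9, y=4)
  Distance 3: (x=8, y=0), (x=10, y=0), (x=7, y=1), (x=6, y=2), (x=7, y=3), (x=8, y=4), (x=10, y=4), (x=9, y=5)
  Distance 4: (x=7, y=0), (x=6, y=1), (x=5, y=2), (x=6, y=3), (x=7, y=4), (x=8, y=5), (x=10, y=5), (x=9, y=6)
  Distance 5: (x=6, y=0), (x=5, y=1), (x=4, y=2), (x=5, y=3), (x=6, y=4), (x=8, y=6), (x=10, y=6), (x=9, y=7)
  Distance 6: (x=5, y=0), (x=4, y=1), (x=3, y=2), (x=4, y=3), (x=5, y=4), (x=6, y=5), (x=7, y=6), (x=8, y=7), (x=10, y=7), (x=9, y=8)
  Distance 7: (x=4, y=0), (x=3, y=1), (x=2, y=2), (x=4, y=4), (x=5, y=5), (x=6, y=6), (x=7, y=7), (x=8, y=8), (x=10, y=8)
  Distance 8: (x=3, y=0), (x=2, y=1), (x=1, y=2), (x=3, y=4), (x=4, y=5), (x=5, y=6), (x=6, y=7), (x=7, y=8), (x=8, y=9), (x=10, y=9)
  Distance 9: (x=2, y=0), (x=1, y=1), (x=1, y=3), (x=2, y=4), (x=3, y=5), (x=4, y=6), (x=5, y=7), (x=6, y=8), (x=7, y=9), (x=8, y=10), (x=10, y=10)
  Distance 10: (x=1, y=0), (x=0, y=3), (x=1, y=4), (x=3, y=6), (x=4, y=7), (x=5, y=8), (x=6, y=9), (x=9, y=10)
  Distance 11: (x=0, y=0), (x=0, y=4), (x=1, y=5), (x=2, y=6), (x=3, y=7), (x=4, y=8), (x=5, y=9), (x=6, y=10)
  Distance 12: (x=0, y=5), (x=1, y=6), (x=3, y=8), (x=4, y=9), (x=5, y=10)
  Distance 13: (x=0, y=6), (x=1, y=7), (x=2, y=8), (x=3, y=9), (x=4, y=10)
  Distance 14: (x=0, y=7), (x=1, y=8), (x=2, y=9), (x=3, y=10)
  Distance 15: (x=0, y=8), (x=2, y=10)
  Distance 16: (x=0, y=9), (x=1, y=10)
  Distance 17: (x=0, y=10)
Total reachable: 111 (grid has 111 open cells total)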